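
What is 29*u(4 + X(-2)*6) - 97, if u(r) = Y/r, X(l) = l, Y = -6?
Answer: -301/4 ≈ -75.250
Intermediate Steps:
u(r) = -6/r
29*u(4 + X(-2)*6) - 97 = 29*(-6/(4 - 2*6)) - 97 = 29*(-6/(4 - 12)) - 97 = 29*(-6/(-8)) - 97 = 29*(-6*(-⅛)) - 97 = 29*(¾) - 97 = 87/4 - 97 = -301/4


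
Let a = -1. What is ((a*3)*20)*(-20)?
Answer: 1200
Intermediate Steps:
((a*3)*20)*(-20) = (-1*3*20)*(-20) = -3*20*(-20) = -60*(-20) = 1200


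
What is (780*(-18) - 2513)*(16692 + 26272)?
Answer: -711183092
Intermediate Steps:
(780*(-18) - 2513)*(16692 + 26272) = (-14040 - 2513)*42964 = -16553*42964 = -711183092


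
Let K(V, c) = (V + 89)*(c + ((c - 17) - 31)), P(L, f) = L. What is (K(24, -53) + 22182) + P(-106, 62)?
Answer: 4674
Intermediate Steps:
K(V, c) = (-48 + 2*c)*(89 + V) (K(V, c) = (89 + V)*(c + ((-17 + c) - 31)) = (89 + V)*(c + (-48 + c)) = (89 + V)*(-48 + 2*c) = (-48 + 2*c)*(89 + V))
(K(24, -53) + 22182) + P(-106, 62) = ((-4272 - 48*24 + 178*(-53) + 2*24*(-53)) + 22182) - 106 = ((-4272 - 1152 - 9434 - 2544) + 22182) - 106 = (-17402 + 22182) - 106 = 4780 - 106 = 4674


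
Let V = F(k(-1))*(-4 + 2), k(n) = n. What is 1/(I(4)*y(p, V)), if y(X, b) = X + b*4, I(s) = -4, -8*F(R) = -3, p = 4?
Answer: -¼ ≈ -0.25000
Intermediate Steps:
F(R) = 3/8 (F(R) = -⅛*(-3) = 3/8)
V = -¾ (V = 3*(-4 + 2)/8 = (3/8)*(-2) = -¾ ≈ -0.75000)
y(X, b) = X + 4*b
1/(I(4)*y(p, V)) = 1/(-4*(4 + 4*(-¾))) = 1/(-4*(4 - 3)) = 1/(-4*1) = 1/(-4) = -¼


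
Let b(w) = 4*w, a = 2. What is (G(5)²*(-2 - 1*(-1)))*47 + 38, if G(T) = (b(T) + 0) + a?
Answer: -22710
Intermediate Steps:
G(T) = 2 + 4*T (G(T) = (4*T + 0) + 2 = 4*T + 2 = 2 + 4*T)
(G(5)²*(-2 - 1*(-1)))*47 + 38 = ((2 + 4*5)²*(-2 - 1*(-1)))*47 + 38 = ((2 + 20)²*(-2 + 1))*47 + 38 = (22²*(-1))*47 + 38 = (484*(-1))*47 + 38 = -484*47 + 38 = -22748 + 38 = -22710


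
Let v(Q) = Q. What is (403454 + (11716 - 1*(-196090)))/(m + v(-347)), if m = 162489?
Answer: 305630/81071 ≈ 3.7699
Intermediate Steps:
(403454 + (11716 - 1*(-196090)))/(m + v(-347)) = (403454 + (11716 - 1*(-196090)))/(162489 - 347) = (403454 + (11716 + 196090))/162142 = (403454 + 207806)*(1/162142) = 611260*(1/162142) = 305630/81071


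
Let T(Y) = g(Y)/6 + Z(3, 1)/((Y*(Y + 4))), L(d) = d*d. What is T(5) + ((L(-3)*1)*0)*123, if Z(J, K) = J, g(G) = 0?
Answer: 1/15 ≈ 0.066667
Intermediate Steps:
L(d) = d²
T(Y) = 3/(Y*(4 + Y)) (T(Y) = 0/6 + 3/((Y*(Y + 4))) = 0*(⅙) + 3/((Y*(4 + Y))) = 0 + 3*(1/(Y*(4 + Y))) = 0 + 3/(Y*(4 + Y)) = 3/(Y*(4 + Y)))
T(5) + ((L(-3)*1)*0)*123 = 3/(5*(4 + 5)) + (((-3)²*1)*0)*123 = 3*(⅕)/9 + ((9*1)*0)*123 = 3*(⅕)*(⅑) + (9*0)*123 = 1/15 + 0*123 = 1/15 + 0 = 1/15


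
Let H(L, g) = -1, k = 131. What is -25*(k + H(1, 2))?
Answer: -3250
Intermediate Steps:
-25*(k + H(1, 2)) = -25*(131 - 1) = -25*130 = -3250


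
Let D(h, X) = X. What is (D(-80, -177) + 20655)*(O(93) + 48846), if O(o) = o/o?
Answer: 1000288866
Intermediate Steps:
O(o) = 1
(D(-80, -177) + 20655)*(O(93) + 48846) = (-177 + 20655)*(1 + 48846) = 20478*48847 = 1000288866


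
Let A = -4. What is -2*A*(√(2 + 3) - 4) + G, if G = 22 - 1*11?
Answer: -21 + 8*√5 ≈ -3.1115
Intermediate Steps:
G = 11 (G = 22 - 11 = 11)
-2*A*(√(2 + 3) - 4) + G = -(-8)*(√(2 + 3) - 4) + 11 = -(-8)*(√5 - 4) + 11 = -(-8)*(-4 + √5) + 11 = -2*(16 - 4*√5) + 11 = (-32 + 8*√5) + 11 = -21 + 8*√5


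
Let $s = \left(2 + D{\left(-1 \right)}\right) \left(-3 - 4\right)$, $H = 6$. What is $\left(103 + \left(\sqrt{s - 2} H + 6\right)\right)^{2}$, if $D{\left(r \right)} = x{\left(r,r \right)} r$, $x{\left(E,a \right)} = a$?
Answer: $11053 + 1308 i \sqrt{23} \approx 11053.0 + 6272.9 i$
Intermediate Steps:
$D{\left(r \right)} = r^{2}$ ($D{\left(r \right)} = r r = r^{2}$)
$s = -21$ ($s = \left(2 + \left(-1\right)^{2}\right) \left(-3 - 4\right) = \left(2 + 1\right) \left(-7\right) = 3 \left(-7\right) = -21$)
$\left(103 + \left(\sqrt{s - 2} H + 6\right)\right)^{2} = \left(103 + \left(\sqrt{-21 - 2} \cdot 6 + 6\right)\right)^{2} = \left(103 + \left(\sqrt{-23} \cdot 6 + 6\right)\right)^{2} = \left(103 + \left(i \sqrt{23} \cdot 6 + 6\right)\right)^{2} = \left(103 + \left(6 i \sqrt{23} + 6\right)\right)^{2} = \left(103 + \left(6 + 6 i \sqrt{23}\right)\right)^{2} = \left(109 + 6 i \sqrt{23}\right)^{2}$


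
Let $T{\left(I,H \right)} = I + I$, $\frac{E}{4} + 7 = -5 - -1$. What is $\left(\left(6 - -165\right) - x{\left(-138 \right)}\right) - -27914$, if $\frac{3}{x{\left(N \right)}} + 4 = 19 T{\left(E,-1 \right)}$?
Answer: $\frac{47070463}{1676} \approx 28085.0$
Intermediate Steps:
$E = -44$ ($E = -28 + 4 \left(-5 - -1\right) = -28 + 4 \left(-5 + 1\right) = -28 + 4 \left(-4\right) = -28 - 16 = -44$)
$T{\left(I,H \right)} = 2 I$
$x{\left(N \right)} = - \frac{3}{1676}$ ($x{\left(N \right)} = \frac{3}{-4 + 19 \cdot 2 \left(-44\right)} = \frac{3}{-4 + 19 \left(-88\right)} = \frac{3}{-4 - 1672} = \frac{3}{-1676} = 3 \left(- \frac{1}{1676}\right) = - \frac{3}{1676}$)
$\left(\left(6 - -165\right) - x{\left(-138 \right)}\right) - -27914 = \left(\left(6 - -165\right) - - \frac{3}{1676}\right) - -27914 = \left(\left(6 + 165\right) + \frac{3}{1676}\right) + 27914 = \left(171 + \frac{3}{1676}\right) + 27914 = \frac{286599}{1676} + 27914 = \frac{47070463}{1676}$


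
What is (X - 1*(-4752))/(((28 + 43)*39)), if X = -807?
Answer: 1315/923 ≈ 1.4247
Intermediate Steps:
(X - 1*(-4752))/(((28 + 43)*39)) = (-807 - 1*(-4752))/(((28 + 43)*39)) = (-807 + 4752)/((71*39)) = 3945/2769 = 3945*(1/2769) = 1315/923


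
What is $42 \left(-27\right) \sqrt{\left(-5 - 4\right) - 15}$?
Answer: $- 2268 i \sqrt{6} \approx - 5555.4 i$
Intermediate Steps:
$42 \left(-27\right) \sqrt{\left(-5 - 4\right) - 15} = - 1134 \sqrt{\left(-5 - 4\right) - 15} = - 1134 \sqrt{-9 - 15} = - 1134 \sqrt{-24} = - 1134 \cdot 2 i \sqrt{6} = - 2268 i \sqrt{6}$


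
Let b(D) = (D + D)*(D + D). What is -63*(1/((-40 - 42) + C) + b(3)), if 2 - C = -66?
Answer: -4527/2 ≈ -2263.5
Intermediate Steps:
C = 68 (C = 2 - 1*(-66) = 2 + 66 = 68)
b(D) = 4*D² (b(D) = (2*D)*(2*D) = 4*D²)
-63*(1/((-40 - 42) + C) + b(3)) = -63*(1/((-40 - 42) + 68) + 4*3²) = -63*(1/(-82 + 68) + 4*9) = -63*(1/(-14) + 36) = -63*(-1/14 + 36) = -63*503/14 = -4527/2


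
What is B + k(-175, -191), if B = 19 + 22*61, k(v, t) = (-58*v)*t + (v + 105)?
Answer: -1937359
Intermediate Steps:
k(v, t) = 105 + v - 58*t*v (k(v, t) = -58*t*v + (105 + v) = 105 + v - 58*t*v)
B = 1361 (B = 19 + 1342 = 1361)
B + k(-175, -191) = 1361 + (105 - 175 - 58*(-191)*(-175)) = 1361 + (105 - 175 - 1938650) = 1361 - 1938720 = -1937359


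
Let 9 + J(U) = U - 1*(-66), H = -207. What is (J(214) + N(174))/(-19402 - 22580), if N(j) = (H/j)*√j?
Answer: -271/41982 + 23*√174/811652 ≈ -0.0060814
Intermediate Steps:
N(j) = -207/√j (N(j) = (-207/j)*√j = -207/√j)
J(U) = 57 + U (J(U) = -9 + (U - 1*(-66)) = -9 + (U + 66) = -9 + (66 + U) = 57 + U)
(J(214) + N(174))/(-19402 - 22580) = ((57 + 214) - 69*√174/58)/(-19402 - 22580) = (271 - 69*√174/58)/(-41982) = (271 - 69*√174/58)*(-1/41982) = -271/41982 + 23*√174/811652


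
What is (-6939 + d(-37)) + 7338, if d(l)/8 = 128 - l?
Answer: 1719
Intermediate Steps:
d(l) = 1024 - 8*l (d(l) = 8*(128 - l) = 1024 - 8*l)
(-6939 + d(-37)) + 7338 = (-6939 + (1024 - 8*(-37))) + 7338 = (-6939 + (1024 + 296)) + 7338 = (-6939 + 1320) + 7338 = -5619 + 7338 = 1719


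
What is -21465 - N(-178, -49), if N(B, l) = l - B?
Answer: -21594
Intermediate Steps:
-21465 - N(-178, -49) = -21465 - (-49 - 1*(-178)) = -21465 - (-49 + 178) = -21465 - 1*129 = -21465 - 129 = -21594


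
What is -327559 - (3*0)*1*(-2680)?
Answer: -327559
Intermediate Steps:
-327559 - (3*0)*1*(-2680) = -327559 - 0*1*(-2680) = -327559 - 0*(-2680) = -327559 - 1*0 = -327559 + 0 = -327559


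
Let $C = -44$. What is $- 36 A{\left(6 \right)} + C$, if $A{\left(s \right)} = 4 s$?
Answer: $-908$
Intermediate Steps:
$- 36 A{\left(6 \right)} + C = - 36 \cdot 4 \cdot 6 - 44 = \left(-36\right) 24 - 44 = -864 - 44 = -908$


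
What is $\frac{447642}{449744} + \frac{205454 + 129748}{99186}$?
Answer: $\frac{16262908975}{3717359032} \approx 4.3749$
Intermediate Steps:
$\frac{447642}{449744} + \frac{205454 + 129748}{99186} = 447642 \cdot \frac{1}{449744} + 335202 \cdot \frac{1}{99186} = \frac{223821}{224872} + \frac{55867}{16531} = \frac{16262908975}{3717359032}$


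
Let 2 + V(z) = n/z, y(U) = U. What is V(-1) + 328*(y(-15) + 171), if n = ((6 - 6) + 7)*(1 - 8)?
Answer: 51215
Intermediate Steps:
n = -49 (n = (0 + 7)*(-7) = 7*(-7) = -49)
V(z) = -2 - 49/z
V(-1) + 328*(y(-15) + 171) = (-2 - 49/(-1)) + 328*(-15 + 171) = (-2 - 49*(-1)) + 328*156 = (-2 + 49) + 51168 = 47 + 51168 = 51215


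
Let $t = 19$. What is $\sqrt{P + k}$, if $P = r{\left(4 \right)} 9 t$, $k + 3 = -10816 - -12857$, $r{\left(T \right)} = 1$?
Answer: $47$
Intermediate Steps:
$k = 2038$ ($k = -3 - -2041 = -3 + \left(-10816 + 12857\right) = -3 + 2041 = 2038$)
$P = 171$ ($P = 1 \cdot 9 \cdot 19 = 9 \cdot 19 = 171$)
$\sqrt{P + k} = \sqrt{171 + 2038} = \sqrt{2209} = 47$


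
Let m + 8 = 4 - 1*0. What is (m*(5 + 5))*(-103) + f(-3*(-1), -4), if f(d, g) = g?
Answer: 4116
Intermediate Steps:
m = -4 (m = -8 + (4 - 1*0) = -8 + (4 + 0) = -8 + 4 = -4)
(m*(5 + 5))*(-103) + f(-3*(-1), -4) = -4*(5 + 5)*(-103) - 4 = -4*10*(-103) - 4 = -40*(-103) - 4 = 4120 - 4 = 4116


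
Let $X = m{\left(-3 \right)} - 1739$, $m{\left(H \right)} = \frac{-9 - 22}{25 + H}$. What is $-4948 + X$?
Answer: $- \frac{147145}{22} \approx -6688.4$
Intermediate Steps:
$m{\left(H \right)} = - \frac{31}{25 + H}$
$X = - \frac{38289}{22}$ ($X = - \frac{31}{25 - 3} - 1739 = - \frac{31}{22} - 1739 = - \frac{38289}{22} \approx -1740.4$)
$-4948 + X = -4948 - \frac{38289}{22} = - \frac{147145}{22}$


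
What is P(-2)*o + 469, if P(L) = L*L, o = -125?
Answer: -31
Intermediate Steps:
P(L) = L**2
P(-2)*o + 469 = (-2)**2*(-125) + 469 = 4*(-125) + 469 = -500 + 469 = -31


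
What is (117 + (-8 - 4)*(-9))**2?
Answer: 50625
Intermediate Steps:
(117 + (-8 - 4)*(-9))**2 = (117 - 12*(-9))**2 = (117 + 108)**2 = 225**2 = 50625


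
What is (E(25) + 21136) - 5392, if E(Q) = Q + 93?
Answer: 15862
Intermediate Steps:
E(Q) = 93 + Q
(E(25) + 21136) - 5392 = ((93 + 25) + 21136) - 5392 = (118 + 21136) - 5392 = 21254 - 5392 = 15862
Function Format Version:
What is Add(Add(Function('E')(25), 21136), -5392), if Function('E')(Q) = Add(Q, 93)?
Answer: 15862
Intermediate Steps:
Function('E')(Q) = Add(93, Q)
Add(Add(Function('E')(25), 21136), -5392) = Add(Add(Add(93, 25), 21136), -5392) = Add(Add(118, 21136), -5392) = Add(21254, -5392) = 15862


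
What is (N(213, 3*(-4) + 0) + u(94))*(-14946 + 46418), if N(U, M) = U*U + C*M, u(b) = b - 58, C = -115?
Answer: 1472417520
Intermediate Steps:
u(b) = -58 + b
N(U, M) = U**2 - 115*M (N(U, M) = U*U - 115*M = U**2 - 115*M)
(N(213, 3*(-4) + 0) + u(94))*(-14946 + 46418) = ((213**2 - 115*(3*(-4) + 0)) + (-58 + 94))*(-14946 + 46418) = ((45369 - 115*(-12 + 0)) + 36)*31472 = ((45369 - 115*(-12)) + 36)*31472 = ((45369 + 1380) + 36)*31472 = (46749 + 36)*31472 = 46785*31472 = 1472417520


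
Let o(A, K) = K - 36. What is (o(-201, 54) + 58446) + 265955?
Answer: 324419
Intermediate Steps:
o(A, K) = -36 + K
(o(-201, 54) + 58446) + 265955 = ((-36 + 54) + 58446) + 265955 = (18 + 58446) + 265955 = 58464 + 265955 = 324419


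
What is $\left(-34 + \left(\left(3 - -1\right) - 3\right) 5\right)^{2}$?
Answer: $841$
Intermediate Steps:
$\left(-34 + \left(\left(3 - -1\right) - 3\right) 5\right)^{2} = \left(-34 + \left(\left(3 + 1\right) - 3\right) 5\right)^{2} = \left(-34 + \left(4 - 3\right) 5\right)^{2} = \left(-34 + 1 \cdot 5\right)^{2} = \left(-34 + 5\right)^{2} = \left(-29\right)^{2} = 841$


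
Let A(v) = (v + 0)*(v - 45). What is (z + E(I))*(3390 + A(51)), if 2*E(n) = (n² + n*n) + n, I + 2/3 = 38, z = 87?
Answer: 16625840/3 ≈ 5.5419e+6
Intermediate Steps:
I = 112/3 (I = -⅔ + 38 = 112/3 ≈ 37.333)
E(n) = n² + n/2 (E(n) = ((n² + n*n) + n)/2 = ((n² + n²) + n)/2 = (2*n² + n)/2 = (n + 2*n²)/2 = n² + n/2)
A(v) = v*(-45 + v)
(z + E(I))*(3390 + A(51)) = (87 + 112*(½ + 112/3)/3)*(3390 + 51*(-45 + 51)) = (87 + (112/3)*(227/6))*(3390 + 51*6) = (87 + 12712/9)*(3390 + 306) = (13495/9)*3696 = 16625840/3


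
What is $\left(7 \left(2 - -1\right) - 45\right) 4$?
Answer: $-96$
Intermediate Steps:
$\left(7 \left(2 - -1\right) - 45\right) 4 = \left(7 \left(2 + 1\right) - 45\right) 4 = \left(7 \cdot 3 - 45\right) 4 = \left(21 - 45\right) 4 = \left(-24\right) 4 = -96$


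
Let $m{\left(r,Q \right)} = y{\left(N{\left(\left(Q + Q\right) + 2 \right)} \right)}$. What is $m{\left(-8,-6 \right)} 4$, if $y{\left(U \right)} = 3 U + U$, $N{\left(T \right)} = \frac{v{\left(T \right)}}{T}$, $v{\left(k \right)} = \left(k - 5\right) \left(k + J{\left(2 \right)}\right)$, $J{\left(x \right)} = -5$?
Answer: $-360$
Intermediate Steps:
$v{\left(k \right)} = \left(-5 + k\right)^{2}$ ($v{\left(k \right)} = \left(k - 5\right) \left(k - 5\right) = \left(-5 + k\right) \left(-5 + k\right) = \left(-5 + k\right)^{2}$)
$N{\left(T \right)} = \frac{25 + T^{2} - 10 T}{T}$
$y{\left(U \right)} = 4 U$
$m{\left(r,Q \right)} = -32 + 8 Q + \frac{100}{2 + 2 Q}$ ($m{\left(r,Q \right)} = 4 \left(-10 + \left(\left(Q + Q\right) + 2\right) + \frac{25}{\left(Q + Q\right) + 2}\right) = 4 \left(-10 + \left(2 Q + 2\right) + \frac{25}{2 Q + 2}\right) = 4 \left(-10 + \left(2 + 2 Q\right) + \frac{25}{2 + 2 Q}\right) = 4 \left(-8 + 2 Q + \frac{25}{2 + 2 Q}\right) = -32 + 8 Q + \frac{100}{2 + 2 Q}$)
$m{\left(-8,-6 \right)} 4 = \frac{2 \left(9 - -72 + 4 \left(-6\right)^{2}\right)}{1 - 6} \cdot 4 = \frac{2 \left(9 + 72 + 4 \cdot 36\right)}{-5} \cdot 4 = 2 \left(- \frac{1}{5}\right) \left(9 + 72 + 144\right) 4 = 2 \left(- \frac{1}{5}\right) 225 \cdot 4 = \left(-90\right) 4 = -360$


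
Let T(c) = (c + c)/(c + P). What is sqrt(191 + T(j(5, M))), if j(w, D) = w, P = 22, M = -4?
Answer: sqrt(15501)/9 ≈ 13.834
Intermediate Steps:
T(c) = 2*c/(22 + c) (T(c) = (c + c)/(c + 22) = (2*c)/(22 + c) = 2*c/(22 + c))
sqrt(191 + T(j(5, M))) = sqrt(191 + 2*5/(22 + 5)) = sqrt(191 + 2*5/27) = sqrt(191 + 2*5*(1/27)) = sqrt(191 + 10/27) = sqrt(5167/27) = sqrt(15501)/9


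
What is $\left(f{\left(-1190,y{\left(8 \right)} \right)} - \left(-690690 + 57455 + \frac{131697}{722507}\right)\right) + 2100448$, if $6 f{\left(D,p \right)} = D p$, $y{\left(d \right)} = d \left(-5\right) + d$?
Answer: $\frac{5939071448032}{2167521} \approx 2.74 \cdot 10^{6}$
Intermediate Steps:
$y{\left(d \right)} = - 4 d$ ($y{\left(d \right)} = - 5 d + d = - 4 d$)
$f{\left(D,p \right)} = \frac{D p}{6}$
$\left(f{\left(-1190,y{\left(8 \right)} \right)} - \left(-690690 + 57455 + \frac{131697}{722507}\right)\right) + 2100448 = \left(\frac{1}{6} \left(-1190\right) \left(\left(-4\right) 8\right) - \left(-690690 + 57455 + \frac{131697}{722507}\right)\right) + 2100448 = \left(\frac{1}{6} \left(-1190\right) \left(-32\right) + \left(131697 \left(- \frac{1}{722507}\right) - \left(-690690 + 57455\right)\right)\right) + 2100448 = \left(\frac{19040}{3} - - \frac{457516588448}{722507}\right) + 2100448 = \left(\frac{19040}{3} + \left(- \frac{131697}{722507} + 633235\right)\right) + 2100448 = \left(\frac{19040}{3} + \frac{457516588448}{722507}\right) + 2100448 = \frac{1386306298624}{2167521} + 2100448 = \frac{5939071448032}{2167521}$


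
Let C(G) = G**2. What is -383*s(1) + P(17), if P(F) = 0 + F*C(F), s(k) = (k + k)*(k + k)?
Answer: 3381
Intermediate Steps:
s(k) = 4*k**2 (s(k) = (2*k)*(2*k) = 4*k**2)
P(F) = F**3 (P(F) = 0 + F*F**2 = 0 + F**3 = F**3)
-383*s(1) + P(17) = -1532*1**2 + 17**3 = -1532 + 4913 = 3381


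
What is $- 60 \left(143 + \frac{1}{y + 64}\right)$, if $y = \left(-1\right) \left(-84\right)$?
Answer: $- \frac{317475}{37} \approx -8580.4$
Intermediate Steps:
$y = 84$
$- 60 \left(143 + \frac{1}{y + 64}\right) = - 60 \left(143 + \frac{1}{84 + 64}\right) = - 60 \left(143 + \frac{1}{148}\right) = \left(-60\right) \frac{21165}{148} = - \frac{317475}{37}$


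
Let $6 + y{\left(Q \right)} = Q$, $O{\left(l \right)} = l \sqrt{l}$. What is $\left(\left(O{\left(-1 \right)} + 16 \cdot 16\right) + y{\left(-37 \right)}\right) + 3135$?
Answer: $3348 - i \approx 3348.0 - 1.0 i$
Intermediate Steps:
$O{\left(l \right)} = l^{\frac{3}{2}}$
$y{\left(Q \right)} = -6 + Q$
$\left(\left(O{\left(-1 \right)} + 16 \cdot 16\right) + y{\left(-37 \right)}\right) + 3135 = \left(\left(\left(-1\right)^{\frac{3}{2}} + 16 \cdot 16\right) - 43\right) + 3135 = \left(\left(- i + 256\right) - 43\right) + 3135 = \left(\left(256 - i\right) - 43\right) + 3135 = \left(213 - i\right) + 3135 = 3348 - i$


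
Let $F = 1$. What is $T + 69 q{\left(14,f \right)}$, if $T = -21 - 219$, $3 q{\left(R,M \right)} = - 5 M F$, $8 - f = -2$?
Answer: $-1390$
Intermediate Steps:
$f = 10$ ($f = 8 - -2 = 8 + 2 = 10$)
$q{\left(R,M \right)} = - \frac{5 M}{3}$ ($q{\left(R,M \right)} = \frac{- 5 M 1}{3} = \frac{\left(-5\right) M}{3} = - \frac{5 M}{3}$)
$T = -240$
$T + 69 q{\left(14,f \right)} = -240 + 69 \left(\left(- \frac{5}{3}\right) 10\right) = -240 + 69 \left(- \frac{50}{3}\right) = -240 - 1150 = -1390$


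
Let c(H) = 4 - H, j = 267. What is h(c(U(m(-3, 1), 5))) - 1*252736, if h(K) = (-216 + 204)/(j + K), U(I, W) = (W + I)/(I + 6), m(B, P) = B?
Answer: -204968932/811 ≈ -2.5274e+5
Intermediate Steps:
U(I, W) = (I + W)/(6 + I)
h(K) = -12/(267 + K) (h(K) = (-216 + 204)/(267 + K) = -12/(267 + K))
h(c(U(m(-3, 1), 5))) - 1*252736 = -12/(267 + (4 - (-3 + 5)/(6 - 3))) - 1*252736 = -12/(267 + (4 - 2/3)) - 252736 = -12/(267 + (4 - 1*⅔)) - 252736 = -12/(267 + (4 - ⅔)) - 252736 = -12/(267 + 10/3) - 252736 = -12/811/3 - 252736 = -12*3/811 - 252736 = -36/811 - 252736 = -204968932/811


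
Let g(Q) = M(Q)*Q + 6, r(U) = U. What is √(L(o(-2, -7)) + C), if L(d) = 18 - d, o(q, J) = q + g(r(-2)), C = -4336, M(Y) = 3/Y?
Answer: 5*I*√173 ≈ 65.765*I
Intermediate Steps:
g(Q) = 9 (g(Q) = (3/Q)*Q + 6 = 3 + 6 = 9)
o(q, J) = 9 + q (o(q, J) = q + 9 = 9 + q)
√(L(o(-2, -7)) + C) = √((18 - (9 - 2)) - 4336) = √((18 - 1*7) - 4336) = √((18 - 7) - 4336) = √(11 - 4336) = √(-4325) = 5*I*√173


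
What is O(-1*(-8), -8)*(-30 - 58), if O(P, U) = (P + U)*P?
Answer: 0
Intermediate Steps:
O(P, U) = P*(P + U)
O(-1*(-8), -8)*(-30 - 58) = ((-1*(-8))*(-1*(-8) - 8))*(-30 - 58) = (8*(8 - 8))*(-88) = (8*0)*(-88) = 0*(-88) = 0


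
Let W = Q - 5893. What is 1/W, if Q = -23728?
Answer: -1/29621 ≈ -3.3760e-5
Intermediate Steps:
W = -29621 (W = -23728 - 5893 = -29621)
1/W = 1/(-29621) = -1/29621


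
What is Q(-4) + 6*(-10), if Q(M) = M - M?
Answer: -60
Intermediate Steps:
Q(M) = 0
Q(-4) + 6*(-10) = 0 + 6*(-10) = 0 - 60 = -60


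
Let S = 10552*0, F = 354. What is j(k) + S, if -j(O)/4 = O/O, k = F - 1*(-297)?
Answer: -4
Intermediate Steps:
k = 651 (k = 354 - 1*(-297) = 354 + 297 = 651)
S = 0
j(O) = -4 (j(O) = -4*O/O = -4*1 = -4)
j(k) + S = -4 + 0 = -4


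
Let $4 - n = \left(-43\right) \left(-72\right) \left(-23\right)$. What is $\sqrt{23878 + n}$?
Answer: $\sqrt{95090} \approx 308.37$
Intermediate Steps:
$n = 71212$ ($n = 4 - \left(-43\right) \left(-72\right) \left(-23\right) = 4 - 3096 \left(-23\right) = 4 - -71208 = 4 + 71208 = 71212$)
$\sqrt{23878 + n} = \sqrt{23878 + 71212} = \sqrt{95090}$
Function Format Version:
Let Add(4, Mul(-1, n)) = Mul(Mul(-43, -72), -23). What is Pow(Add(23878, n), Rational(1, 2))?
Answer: Pow(95090, Rational(1, 2)) ≈ 308.37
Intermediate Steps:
n = 71212 (n = Add(4, Mul(-1, Mul(Mul(-43, -72), -23))) = Add(4, Mul(-1, Mul(3096, -23))) = Add(4, Mul(-1, -71208)) = Add(4, 71208) = 71212)
Pow(Add(23878, n), Rational(1, 2)) = Pow(Add(23878, 71212), Rational(1, 2)) = Pow(95090, Rational(1, 2))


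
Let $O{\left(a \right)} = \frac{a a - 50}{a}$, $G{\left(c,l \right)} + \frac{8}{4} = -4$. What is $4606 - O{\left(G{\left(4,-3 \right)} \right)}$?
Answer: $\frac{13811}{3} \approx 4603.7$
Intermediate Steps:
$G{\left(c,l \right)} = -6$ ($G{\left(c,l \right)} = -2 - 4 = -6$)
$O{\left(a \right)} = \frac{-50 + a^{2}}{a}$ ($O{\left(a \right)} = \frac{a^{2} - 50}{a} = \frac{-50 + a^{2}}{a}$)
$4606 - O{\left(G{\left(4,-3 \right)} \right)} = 4606 - \left(-6 - \frac{50}{-6}\right) = 4606 - \left(-6 - - \frac{25}{3}\right) = 4606 - \left(-6 + \frac{25}{3}\right) = 4606 - \frac{7}{3} = \frac{13811}{3}$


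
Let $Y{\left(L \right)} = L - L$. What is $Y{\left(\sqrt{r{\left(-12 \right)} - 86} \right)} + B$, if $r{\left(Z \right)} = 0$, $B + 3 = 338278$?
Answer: $338275$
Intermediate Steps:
$B = 338275$ ($B = -3 + 338278 = 338275$)
$Y{\left(L \right)} = 0$
$Y{\left(\sqrt{r{\left(-12 \right)} - 86} \right)} + B = 0 + 338275 = 338275$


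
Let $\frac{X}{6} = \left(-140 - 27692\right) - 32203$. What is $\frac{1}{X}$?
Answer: $- \frac{1}{360210} \approx -2.7762 \cdot 10^{-6}$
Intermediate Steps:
$X = -360210$ ($X = 6 \left(\left(-140 - 27692\right) - 32203\right) = 6 \left(-27832 - 32203\right) = 6 \left(-60035\right) = -360210$)
$\frac{1}{X} = \frac{1}{-360210} = - \frac{1}{360210}$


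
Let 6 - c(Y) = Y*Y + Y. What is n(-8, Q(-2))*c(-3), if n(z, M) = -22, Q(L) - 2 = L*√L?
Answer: 0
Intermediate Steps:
Q(L) = 2 + L^(3/2) (Q(L) = 2 + L*√L = 2 + L^(3/2))
c(Y) = 6 - Y - Y² (c(Y) = 6 - (Y*Y + Y) = 6 - (Y² + Y) = 6 - (Y + Y²) = 6 + (-Y - Y²) = 6 - Y - Y²)
n(-8, Q(-2))*c(-3) = -22*(6 - 1*(-3) - 1*(-3)²) = -22*(6 + 3 - 1*9) = -22*(6 + 3 - 9) = -22*0 = 0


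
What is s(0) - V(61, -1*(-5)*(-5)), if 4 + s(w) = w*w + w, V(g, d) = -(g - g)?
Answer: -4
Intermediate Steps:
V(g, d) = 0 (V(g, d) = -1*0 = 0)
s(w) = -4 + w + w**2 (s(w) = -4 + (w*w + w) = -4 + (w**2 + w) = -4 + (w + w**2) = -4 + w + w**2)
s(0) - V(61, -1*(-5)*(-5)) = (-4 + 0 + 0**2) - 1*0 = (-4 + 0 + 0) + 0 = -4 + 0 = -4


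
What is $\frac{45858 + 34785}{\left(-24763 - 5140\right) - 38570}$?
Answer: $- \frac{80643}{68473} \approx -1.1777$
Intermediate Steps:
$\frac{45858 + 34785}{\left(-24763 - 5140\right) - 38570} = \frac{80643}{\left(-24763 - 5140\right) - 38570} = \frac{80643}{-29903 - 38570} = \frac{80643}{-68473} = 80643 \left(- \frac{1}{68473}\right) = - \frac{80643}{68473}$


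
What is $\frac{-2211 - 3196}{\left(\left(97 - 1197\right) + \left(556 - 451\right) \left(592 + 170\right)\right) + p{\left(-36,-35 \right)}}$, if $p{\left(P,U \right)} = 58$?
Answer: $- \frac{5407}{78968} \approx -0.068471$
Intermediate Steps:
$\frac{-2211 - 3196}{\left(\left(97 - 1197\right) + \left(556 - 451\right) \left(592 + 170\right)\right) + p{\left(-36,-35 \right)}} = \frac{-2211 - 3196}{\left(\left(97 - 1197\right) + \left(556 - 451\right) \left(592 + 170\right)\right) + 58} = - \frac{5407}{\left(-1100 + 105 \cdot 762\right) + 58} = - \frac{5407}{\left(-1100 + 80010\right) + 58} = - \frac{5407}{78910 + 58} = - \frac{5407}{78968}$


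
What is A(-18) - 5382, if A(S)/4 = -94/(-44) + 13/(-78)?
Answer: -177346/33 ≈ -5374.1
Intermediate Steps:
A(S) = 260/33 (A(S) = 4*(-94/(-44) + 13/(-78)) = 4*(-94*(-1/44) + 13*(-1/78)) = 4*(47/22 - ⅙) = 4*(65/33) = 260/33)
A(-18) - 5382 = 260/33 - 5382 = -177346/33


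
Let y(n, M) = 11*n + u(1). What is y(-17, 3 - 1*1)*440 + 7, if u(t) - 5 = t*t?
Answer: -79633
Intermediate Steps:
u(t) = 5 + t² (u(t) = 5 + t*t = 5 + t²)
y(n, M) = 6 + 11*n (y(n, M) = 11*n + (5 + 1²) = 11*n + (5 + 1) = 11*n + 6 = 6 + 11*n)
y(-17, 3 - 1*1)*440 + 7 = (6 + 11*(-17))*440 + 7 = (6 - 187)*440 + 7 = -181*440 + 7 = -79640 + 7 = -79633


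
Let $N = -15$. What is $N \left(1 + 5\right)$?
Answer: $-90$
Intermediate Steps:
$N \left(1 + 5\right) = - 15 \left(1 + 5\right) = \left(-15\right) 6 = -90$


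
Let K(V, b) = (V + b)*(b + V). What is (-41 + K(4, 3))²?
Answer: 64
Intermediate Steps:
K(V, b) = (V + b)² (K(V, b) = (V + b)*(V + b) = (V + b)²)
(-41 + K(4, 3))² = (-41 + (4 + 3)²)² = (-41 + 7²)² = (-41 + 49)² = 8² = 64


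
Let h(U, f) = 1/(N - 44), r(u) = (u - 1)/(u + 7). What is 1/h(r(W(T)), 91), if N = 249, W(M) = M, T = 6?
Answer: 205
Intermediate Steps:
r(u) = (-1 + u)/(7 + u)
h(U, f) = 1/205 (h(U, f) = 1/(249 - 44) = 1/205)
1/h(r(W(T)), 91) = 1/(1/205) = 205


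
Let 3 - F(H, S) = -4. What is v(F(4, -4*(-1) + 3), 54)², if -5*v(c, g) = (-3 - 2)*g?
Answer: 2916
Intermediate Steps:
F(H, S) = 7 (F(H, S) = 3 - 1*(-4) = 3 + 4 = 7)
v(c, g) = g (v(c, g) = -(-3 - 2)*g/5 = -(-1)*g = g)
v(F(4, -4*(-1) + 3), 54)² = 54² = 2916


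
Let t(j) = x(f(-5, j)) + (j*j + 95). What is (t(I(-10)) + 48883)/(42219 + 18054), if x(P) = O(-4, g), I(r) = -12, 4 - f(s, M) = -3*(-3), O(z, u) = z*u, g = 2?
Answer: 49114/60273 ≈ 0.81486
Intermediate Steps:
O(z, u) = u*z
f(s, M) = -5 (f(s, M) = 4 - (-3)*(-3) = 4 - 1*9 = 4 - 9 = -5)
x(P) = -8 (x(P) = 2*(-4) = -8)
t(j) = 87 + j² (t(j) = -8 + (j*j + 95) = -8 + (j² + 95) = -8 + (95 + j²) = 87 + j²)
(t(I(-10)) + 48883)/(42219 + 18054) = ((87 + (-12)²) + 48883)/(42219 + 18054) = ((87 + 144) + 48883)/60273 = (231 + 48883)*(1/60273) = 49114*(1/60273) = 49114/60273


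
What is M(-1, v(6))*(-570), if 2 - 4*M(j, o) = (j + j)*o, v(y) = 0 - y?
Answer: 1425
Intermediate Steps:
v(y) = -y
M(j, o) = ½ - j*o/2 (M(j, o) = ½ - (j + j)*o/4 = ½ - 2*j*o/4 = ½ - j*o/2)
M(-1, v(6))*(-570) = (½ - ½*(-1)*(-1*6))*(-570) = (½ - ½*(-1)*(-6))*(-570) = (½ - 3)*(-570) = -5/2*(-570) = 1425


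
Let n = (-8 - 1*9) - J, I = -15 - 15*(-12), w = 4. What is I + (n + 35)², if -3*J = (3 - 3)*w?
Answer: 489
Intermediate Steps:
J = 0 (J = -(3 - 3)*4/3 = -0*4 = -⅓*0 = 0)
I = 165 (I = -15 + 180 = 165)
n = -17 (n = (-8 - 1*9) - 1*0 = (-8 - 9) + 0 = -17 + 0 = -17)
I + (n + 35)² = 165 + (-17 + 35)² = 165 + 18² = 165 + 324 = 489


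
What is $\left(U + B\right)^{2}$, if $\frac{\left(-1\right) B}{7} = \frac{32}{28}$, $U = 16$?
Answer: $64$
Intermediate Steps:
$B = -8$ ($B = - 7 \cdot \frac{32}{28} = - 7 \cdot 32 \cdot \frac{1}{28} = \left(-7\right) \frac{8}{7} = -8$)
$\left(U + B\right)^{2} = \left(16 - 8\right)^{2} = 8^{2} = 64$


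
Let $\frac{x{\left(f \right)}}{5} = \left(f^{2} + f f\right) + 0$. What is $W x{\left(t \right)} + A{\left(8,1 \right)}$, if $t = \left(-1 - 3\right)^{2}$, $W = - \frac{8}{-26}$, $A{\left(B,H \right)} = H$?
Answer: $\frac{10253}{13} \approx 788.69$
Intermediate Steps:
$W = \frac{4}{13}$ ($W = \left(-8\right) \left(- \frac{1}{26}\right) = \frac{4}{13} \approx 0.30769$)
$t = 16$ ($t = \left(-4\right)^{2} = 16$)
$x{\left(f \right)} = 10 f^{2}$ ($x{\left(f \right)} = 5 \left(\left(f^{2} + f f\right) + 0\right) = 5 \left(\left(f^{2} + f^{2}\right) + 0\right) = 5 \left(2 f^{2} + 0\right) = 5 \cdot 2 f^{2} = 10 f^{2}$)
$W x{\left(t \right)} + A{\left(8,1 \right)} = \frac{4 \cdot 10 \cdot 16^{2}}{13} + 1 = \frac{4 \cdot 10 \cdot 256}{13} + 1 = \frac{4}{13} \cdot 2560 + 1 = \frac{10240}{13} + 1 = \frac{10253}{13}$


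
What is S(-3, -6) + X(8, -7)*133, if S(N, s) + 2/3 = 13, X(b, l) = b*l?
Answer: -22307/3 ≈ -7435.7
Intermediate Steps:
S(N, s) = 37/3 (S(N, s) = -⅔ + 13 = 37/3)
S(-3, -6) + X(8, -7)*133 = 37/3 + (8*(-7))*133 = 37/3 - 56*133 = 37/3 - 7448 = -22307/3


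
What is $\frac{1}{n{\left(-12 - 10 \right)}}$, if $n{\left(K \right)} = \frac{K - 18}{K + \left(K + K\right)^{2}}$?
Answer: $- \frac{957}{20} \approx -47.85$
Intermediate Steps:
$n{\left(K \right)} = \frac{-18 + K}{K + 4 K^{2}}$ ($n{\left(K \right)} = \frac{-18 + K}{K + \left(2 K\right)^{2}} = \frac{-18 + K}{K + 4 K^{2}}$)
$\frac{1}{n{\left(-12 - 10 \right)}} = \frac{1}{\frac{1}{-12 - 10} \frac{1}{1 + 4 \left(-12 - 10\right)} \left(-18 - 22\right)} = \frac{1}{\frac{1}{-22} \frac{1}{1 + 4 \left(-22\right)} \left(-18 - 22\right)} = \frac{1}{\left(- \frac{1}{22}\right) \frac{1}{1 - 88} \left(-40\right)} = \frac{1}{\left(- \frac{1}{22}\right) \frac{1}{-87} \left(-40\right)} = \frac{1}{\left(- \frac{1}{22}\right) \left(- \frac{1}{87}\right) \left(-40\right)} = \frac{1}{- \frac{20}{957}} = - \frac{957}{20}$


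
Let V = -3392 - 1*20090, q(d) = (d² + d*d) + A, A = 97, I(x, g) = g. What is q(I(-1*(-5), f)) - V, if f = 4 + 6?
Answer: 23779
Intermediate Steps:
f = 10
q(d) = 97 + 2*d² (q(d) = (d² + d*d) + 97 = (d² + d²) + 97 = 2*d² + 97 = 97 + 2*d²)
V = -23482 (V = -3392 - 20090 = -23482)
q(I(-1*(-5), f)) - V = (97 + 2*10²) - 1*(-23482) = (97 + 2*100) + 23482 = (97 + 200) + 23482 = 297 + 23482 = 23779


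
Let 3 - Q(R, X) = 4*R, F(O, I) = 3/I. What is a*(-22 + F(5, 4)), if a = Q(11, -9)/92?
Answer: 3485/368 ≈ 9.4701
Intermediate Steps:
Q(R, X) = 3 - 4*R
a = -41/92 (a = (3 - 4*11)/92 = (3 - 44)*(1/92) = -41*1/92 = -41/92 ≈ -0.44565)
a*(-22 + F(5, 4)) = -41*(-22 + 3/4)/92 = -41*(-22 + 3*(¼))/92 = -41*(-22 + ¾)/92 = -41/92*(-85/4) = 3485/368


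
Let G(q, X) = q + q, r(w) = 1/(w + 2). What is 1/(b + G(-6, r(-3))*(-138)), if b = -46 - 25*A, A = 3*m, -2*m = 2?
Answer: 1/1685 ≈ 0.00059347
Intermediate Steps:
m = -1 (m = -½*2 = -1)
A = -3 (A = 3*(-1) = -3)
r(w) = 1/(2 + w)
G(q, X) = 2*q
b = 29 (b = -46 - 25*(-3) = -46 + 75 = 29)
1/(b + G(-6, r(-3))*(-138)) = 1/(29 + (2*(-6))*(-138)) = 1/(29 - 12*(-138)) = 1/(29 + 1656) = 1/1685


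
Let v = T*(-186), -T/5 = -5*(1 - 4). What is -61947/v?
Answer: -6883/1550 ≈ -4.4406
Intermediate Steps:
T = -75 (T = -(-25)*(1 - 4) = -(-25)*(-3) = -5*15 = -75)
v = 13950 (v = -75*(-186) = 13950)
-61947/v = -61947/13950 = -61947*1/13950 = -6883/1550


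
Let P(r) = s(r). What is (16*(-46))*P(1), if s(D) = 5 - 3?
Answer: -1472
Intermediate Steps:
s(D) = 2
P(r) = 2
(16*(-46))*P(1) = (16*(-46))*2 = -736*2 = -1472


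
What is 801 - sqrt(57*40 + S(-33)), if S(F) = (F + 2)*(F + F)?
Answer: 801 - sqrt(4326) ≈ 735.23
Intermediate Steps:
S(F) = 2*F*(2 + F) (S(F) = (2 + F)*(2*F) = 2*F*(2 + F))
801 - sqrt(57*40 + S(-33)) = 801 - sqrt(57*40 + 2*(-33)*(2 - 33)) = 801 - sqrt(2280 + 2*(-33)*(-31)) = 801 - sqrt(2280 + 2046) = 801 - sqrt(4326)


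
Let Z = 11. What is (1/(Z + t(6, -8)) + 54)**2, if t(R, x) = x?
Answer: 26569/9 ≈ 2952.1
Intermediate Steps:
(1/(Z + t(6, -8)) + 54)**2 = (1/(11 - 8) + 54)**2 = (1/3 + 54)**2 = (163/3)**2 = 26569/9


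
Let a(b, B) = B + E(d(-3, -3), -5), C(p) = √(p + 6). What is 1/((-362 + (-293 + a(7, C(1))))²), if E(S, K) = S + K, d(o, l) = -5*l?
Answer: (645 - √7)⁻² ≈ 2.4235e-6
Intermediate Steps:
C(p) = √(6 + p)
E(S, K) = K + S
a(b, B) = 10 + B (a(b, B) = B + (-5 - 5*(-3)) = B + (-5 + 15) = B + 10 = 10 + B)
1/((-362 + (-293 + a(7, C(1))))²) = 1/((-362 + (-293 + (10 + √(6 + 1))))²) = 1/((-362 + (-293 + (10 + √7)))²) = 1/((-362 + (-283 + √7))²) = 1/((-645 + √7)²) = (-645 + √7)⁻²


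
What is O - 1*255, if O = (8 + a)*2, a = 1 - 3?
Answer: -243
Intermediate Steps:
a = -2
O = 12 (O = (8 - 2)*2 = 6*2 = 12)
O - 1*255 = 12 - 1*255 = 12 - 255 = -243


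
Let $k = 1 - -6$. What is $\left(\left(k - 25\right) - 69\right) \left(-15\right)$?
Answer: $1305$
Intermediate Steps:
$k = 7$ ($k = 1 + 6 = 7$)
$\left(\left(k - 25\right) - 69\right) \left(-15\right) = \left(\left(7 - 25\right) - 69\right) \left(-15\right) = \left(-18 - 69\right) \left(-15\right) = \left(-87\right) \left(-15\right) = 1305$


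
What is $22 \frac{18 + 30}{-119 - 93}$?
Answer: $- \frac{264}{53} \approx -4.9811$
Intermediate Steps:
$22 \frac{18 + 30}{-119 - 93} = 22 \frac{48}{-212} = 22 \cdot 48 \left(- \frac{1}{212}\right) = 22 \left(- \frac{12}{53}\right) = - \frac{264}{53}$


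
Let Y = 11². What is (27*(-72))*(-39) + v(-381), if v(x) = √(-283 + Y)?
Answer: 75816 + 9*I*√2 ≈ 75816.0 + 12.728*I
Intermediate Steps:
Y = 121
v(x) = 9*I*√2 (v(x) = √(-283 + 121) = √(-162) = 9*I*√2)
(27*(-72))*(-39) + v(-381) = (27*(-72))*(-39) + 9*I*√2 = -1944*(-39) + 9*I*√2 = 75816 + 9*I*√2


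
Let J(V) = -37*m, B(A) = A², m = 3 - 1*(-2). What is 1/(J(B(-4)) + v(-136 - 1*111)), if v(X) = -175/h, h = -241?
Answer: -241/44410 ≈ -0.0054267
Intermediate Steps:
v(X) = 175/241 (v(X) = -175/(-241) = -175*(-1/241) = 175/241)
m = 5 (m = 3 + 2 = 5)
J(V) = -185 (J(V) = -37*5 = -185)
1/(J(B(-4)) + v(-136 - 1*111)) = 1/(-185 + 175/241) = 1/(-44410/241) = -241/44410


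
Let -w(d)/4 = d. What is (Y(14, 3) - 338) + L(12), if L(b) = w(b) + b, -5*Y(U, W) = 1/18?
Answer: -33661/90 ≈ -374.01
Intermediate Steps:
Y(U, W) = -1/90 (Y(U, W) = -1/5/18 = -1/5*1/18 = -1/90)
w(d) = -4*d
L(b) = -3*b (L(b) = -4*b + b = -3*b)
(Y(14, 3) - 338) + L(12) = (-1/90 - 338) - 3*12 = -30421/90 - 36 = -33661/90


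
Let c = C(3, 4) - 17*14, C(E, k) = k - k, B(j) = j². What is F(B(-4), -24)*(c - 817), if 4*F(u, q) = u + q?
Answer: 2110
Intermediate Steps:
C(E, k) = 0
c = -238 (c = 0 - 17*14 = 0 - 238 = -238)
F(u, q) = q/4 + u/4 (F(u, q) = (u + q)/4 = (q + u)/4 = q/4 + u/4)
F(B(-4), -24)*(c - 817) = ((¼)*(-24) + (¼)*(-4)²)*(-238 - 817) = (-6 + (¼)*16)*(-1055) = (-6 + 4)*(-1055) = -2*(-1055) = 2110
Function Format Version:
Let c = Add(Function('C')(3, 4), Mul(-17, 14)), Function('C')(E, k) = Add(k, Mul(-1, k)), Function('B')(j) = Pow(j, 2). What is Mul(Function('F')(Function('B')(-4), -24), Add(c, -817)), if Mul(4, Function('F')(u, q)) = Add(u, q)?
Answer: 2110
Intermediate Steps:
Function('C')(E, k) = 0
c = -238 (c = Add(0, Mul(-17, 14)) = Add(0, -238) = -238)
Function('F')(u, q) = Add(Mul(Rational(1, 4), q), Mul(Rational(1, 4), u)) (Function('F')(u, q) = Mul(Rational(1, 4), Add(u, q)) = Mul(Rational(1, 4), Add(q, u)) = Add(Mul(Rational(1, 4), q), Mul(Rational(1, 4), u)))
Mul(Function('F')(Function('B')(-4), -24), Add(c, -817)) = Mul(Add(Mul(Rational(1, 4), -24), Mul(Rational(1, 4), Pow(-4, 2))), Add(-238, -817)) = Mul(Add(-6, Mul(Rational(1, 4), 16)), -1055) = Mul(Add(-6, 4), -1055) = Mul(-2, -1055) = 2110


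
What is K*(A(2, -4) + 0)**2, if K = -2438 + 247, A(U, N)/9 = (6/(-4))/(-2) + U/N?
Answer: -177471/16 ≈ -11092.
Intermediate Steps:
A(U, N) = 27/4 + 9*U/N (A(U, N) = 9*((6/(-4))/(-2) + U/N) = 9*((6*(-1/4))*(-1/2) + U/N) = 9*(-3/2*(-1/2) + U/N) = 9*(3/4 + U/N) = 27/4 + 9*U/N)
K = -2191
K*(A(2, -4) + 0)**2 = -2191*((27/4 + 9*2/(-4)) + 0)**2 = -2191*((27/4 + 9*2*(-1/4)) + 0)**2 = -2191*((27/4 - 9/2) + 0)**2 = -2191*(9/4 + 0)**2 = -2191*(9/4)**2 = -2191*81/16 = -177471/16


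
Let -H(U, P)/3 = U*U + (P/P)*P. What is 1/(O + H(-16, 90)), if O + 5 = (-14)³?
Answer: -1/3787 ≈ -0.00026406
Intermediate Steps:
O = -2749 (O = -5 + (-14)³ = -5 - 2744 = -2749)
H(U, P) = -3*P - 3*U² (H(U, P) = -3*(U*U + (P/P)*P) = -3*(U² + 1*P) = -3*(U² + P) = -3*(P + U²) = -3*P - 3*U²)
1/(O + H(-16, 90)) = 1/(-2749 + (-3*90 - 3*(-16)²)) = 1/(-2749 + (-270 - 3*256)) = 1/(-2749 + (-270 - 768)) = 1/(-2749 - 1038) = 1/(-3787) = -1/3787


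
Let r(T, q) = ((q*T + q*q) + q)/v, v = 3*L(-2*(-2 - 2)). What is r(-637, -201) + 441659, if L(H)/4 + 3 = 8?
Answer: 8889259/20 ≈ 4.4446e+5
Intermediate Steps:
L(H) = 20 (L(H) = -12 + 4*8 = -12 + 32 = 20)
v = 60 (v = 3*20 = 60)
r(T, q) = q/60 + q**2/60 + T*q/60 (r(T, q) = ((q*T + q*q) + q)/60 = ((T*q + q**2) + q)*(1/60) = ((q**2 + T*q) + q)*(1/60) = (q + q**2 + T*q)*(1/60) = q/60 + q**2/60 + T*q/60)
r(-637, -201) + 441659 = (1/60)*(-201)*(1 - 637 - 201) + 441659 = (1/60)*(-201)*(-837) + 441659 = 56079/20 + 441659 = 8889259/20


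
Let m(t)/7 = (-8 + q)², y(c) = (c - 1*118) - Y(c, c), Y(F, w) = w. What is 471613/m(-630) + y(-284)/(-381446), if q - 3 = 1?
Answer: 89947452807/21360976 ≈ 4210.8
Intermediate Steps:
q = 4 (q = 3 + 1 = 4)
y(c) = -118 (y(c) = (c - 1*118) - c = (c - 118) - c = (-118 + c) - c = -118)
m(t) = 112 (m(t) = 7*(-8 + 4)² = 7*(-4)² = 7*16 = 112)
471613/m(-630) + y(-284)/(-381446) = 471613/112 - 118/(-381446) = 471613*(1/112) - 118*(-1/381446) = 471613/112 + 59/190723 = 89947452807/21360976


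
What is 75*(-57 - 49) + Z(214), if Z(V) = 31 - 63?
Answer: -7982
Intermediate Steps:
Z(V) = -32
75*(-57 - 49) + Z(214) = 75*(-57 - 49) - 32 = 75*(-106) - 32 = -7950 - 32 = -7982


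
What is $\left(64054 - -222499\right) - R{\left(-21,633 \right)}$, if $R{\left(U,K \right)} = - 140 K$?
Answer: $375173$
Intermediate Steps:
$\left(64054 - -222499\right) - R{\left(-21,633 \right)} = \left(64054 - -222499\right) - \left(-140\right) 633 = \left(64054 + 222499\right) - -88620 = 286553 + 88620 = 375173$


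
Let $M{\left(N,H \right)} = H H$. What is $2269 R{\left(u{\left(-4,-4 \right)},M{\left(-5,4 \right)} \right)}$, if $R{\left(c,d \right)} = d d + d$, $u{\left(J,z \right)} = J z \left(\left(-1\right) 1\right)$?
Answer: $617168$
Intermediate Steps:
$u{\left(J,z \right)} = - J z$ ($u{\left(J,z \right)} = J z \left(-1\right) = - J z$)
$M{\left(N,H \right)} = H^{2}$
$R{\left(c,d \right)} = d + d^{2}$ ($R{\left(c,d \right)} = d^{2} + d = d + d^{2}$)
$2269 R{\left(u{\left(-4,-4 \right)},M{\left(-5,4 \right)} \right)} = 2269 \cdot 4^{2} \left(1 + 4^{2}\right) = 2269 \cdot 16 \left(1 + 16\right) = 2269 \cdot 16 \cdot 17 = 2269 \cdot 272 = 617168$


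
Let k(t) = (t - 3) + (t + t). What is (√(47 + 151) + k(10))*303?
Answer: 8181 + 909*√22 ≈ 12445.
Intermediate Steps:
k(t) = -3 + 3*t (k(t) = (-3 + t) + 2*t = -3 + 3*t)
(√(47 + 151) + k(10))*303 = (√(47 + 151) + (-3 + 3*10))*303 = (√198 + (-3 + 30))*303 = (3*√22 + 27)*303 = (27 + 3*√22)*303 = 8181 + 909*√22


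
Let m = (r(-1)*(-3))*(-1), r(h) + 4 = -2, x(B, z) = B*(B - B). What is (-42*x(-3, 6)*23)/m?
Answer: 0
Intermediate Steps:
x(B, z) = 0 (x(B, z) = B*0 = 0)
r(h) = -6 (r(h) = -4 - 2 = -6)
m = -18 (m = -6*(-3)*(-1) = 18*(-1) = -18)
(-42*x(-3, 6)*23)/m = (-42*0*23)/(-18) = (0*23)*(-1/18) = 0*(-1/18) = 0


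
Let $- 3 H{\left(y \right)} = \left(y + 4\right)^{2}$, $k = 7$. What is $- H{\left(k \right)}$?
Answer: $\frac{121}{3} \approx 40.333$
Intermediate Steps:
$H{\left(y \right)} = - \frac{\left(4 + y\right)^{2}}{3}$ ($H{\left(y \right)} = - \frac{\left(y + 4\right)^{2}}{3} = - \frac{\left(4 + y\right)^{2}}{3}$)
$- H{\left(k \right)} = - \frac{\left(-1\right) \left(4 + 7\right)^{2}}{3} = - \frac{\left(-1\right) 11^{2}}{3} = - \frac{\left(-1\right) 121}{3} = \left(-1\right) \left(- \frac{121}{3}\right) = \frac{121}{3}$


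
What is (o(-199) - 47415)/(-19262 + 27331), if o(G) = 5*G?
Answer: -48410/8069 ≈ -5.9995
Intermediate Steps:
(o(-199) - 47415)/(-19262 + 27331) = (5*(-199) - 47415)/(-19262 + 27331) = (-995 - 47415)/8069 = -48410*1/8069 = -48410/8069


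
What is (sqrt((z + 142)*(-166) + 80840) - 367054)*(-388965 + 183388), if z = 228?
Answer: 75457860158 - 411154*sqrt(4855) ≈ 7.5429e+10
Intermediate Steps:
(sqrt((z + 142)*(-166) + 80840) - 367054)*(-388965 + 183388) = (sqrt((228 + 142)*(-166) + 80840) - 367054)*(-388965 + 183388) = (sqrt(370*(-166) + 80840) - 367054)*(-205577) = (sqrt(-61420 + 80840) - 367054)*(-205577) = (sqrt(19420) - 367054)*(-205577) = (2*sqrt(4855) - 367054)*(-205577) = (-367054 + 2*sqrt(4855))*(-205577) = 75457860158 - 411154*sqrt(4855)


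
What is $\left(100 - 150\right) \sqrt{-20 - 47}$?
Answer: $- 50 i \sqrt{67} \approx - 409.27 i$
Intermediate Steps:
$\left(100 - 150\right) \sqrt{-20 - 47} = - 50 \sqrt{-67} = - 50 i \sqrt{67}$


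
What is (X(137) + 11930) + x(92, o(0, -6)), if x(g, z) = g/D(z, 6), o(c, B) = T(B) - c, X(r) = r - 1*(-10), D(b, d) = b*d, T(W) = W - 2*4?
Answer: 253594/21 ≈ 12076.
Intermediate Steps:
T(W) = -8 + W (T(W) = W - 8 = -8 + W)
X(r) = 10 + r (X(r) = r + 10 = 10 + r)
o(c, B) = -8 + B - c (o(c, B) = (-8 + B) - c = -8 + B - c)
x(g, z) = g/(6*z) (x(g, z) = g/((z*6)) = g/((6*z)) = g*(1/(6*z)) = g/(6*z))
(X(137) + 11930) + x(92, o(0, -6)) = ((10 + 137) + 11930) + (⅙)*92/(-8 - 6 - 1*0) = (147 + 11930) + (⅙)*92/(-8 - 6 + 0) = 12077 + (⅙)*92/(-14) = 12077 + (⅙)*92*(-1/14) = 12077 - 23/21 = 253594/21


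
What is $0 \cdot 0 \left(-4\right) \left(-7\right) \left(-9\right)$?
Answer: $0$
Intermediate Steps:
$0 \cdot 0 \left(-4\right) \left(-7\right) \left(-9\right) = 0 \left(-4\right) \left(-7\right) \left(-9\right) = 0 \left(-7\right) \left(-9\right) = 0 \left(-9\right) = 0$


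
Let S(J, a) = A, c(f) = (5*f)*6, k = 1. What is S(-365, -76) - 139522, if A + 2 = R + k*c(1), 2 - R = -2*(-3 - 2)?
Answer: -139502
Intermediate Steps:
c(f) = 30*f
R = -8 (R = 2 - (-2)*(-3 - 2) = 2 - (-2)*(-5) = 2 - 1*10 = 2 - 10 = -8)
A = 20 (A = -2 + (-8 + 1*(30*1)) = -2 + (-8 + 1*30) = -2 + (-8 + 30) = -2 + 22 = 20)
S(J, a) = 20
S(-365, -76) - 139522 = 20 - 139522 = -139502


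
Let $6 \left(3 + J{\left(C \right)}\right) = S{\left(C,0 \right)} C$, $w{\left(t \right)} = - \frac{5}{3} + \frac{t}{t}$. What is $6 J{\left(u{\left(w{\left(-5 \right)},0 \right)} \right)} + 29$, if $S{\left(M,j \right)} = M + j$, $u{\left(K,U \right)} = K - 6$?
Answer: $\frac{499}{9} \approx 55.444$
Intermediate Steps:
$w{\left(t \right)} = - \frac{2}{3}$ ($w{\left(t \right)} = \left(-5\right) \frac{1}{3} + 1 = - \frac{5}{3} + 1 = - \frac{2}{3}$)
$u{\left(K,U \right)} = -6 + K$ ($u{\left(K,U \right)} = K - 6 = -6 + K$)
$J{\left(C \right)} = -3 + \frac{C^{2}}{6}$ ($J{\left(C \right)} = -3 + \frac{\left(C + 0\right) C}{6} = -3 + \frac{C C}{6} = -3 + \frac{C^{2}}{6}$)
$6 J{\left(u{\left(w{\left(-5 \right)},0 \right)} \right)} + 29 = 6 \left(-3 + \frac{\left(-6 - \frac{2}{3}\right)^{2}}{6}\right) + 29 = 6 \left(-3 + \frac{\left(- \frac{20}{3}\right)^{2}}{6}\right) + 29 = 6 \left(-3 + \frac{1}{6} \cdot \frac{400}{9}\right) + 29 = 6 \left(-3 + \frac{200}{27}\right) + 29 = 6 \cdot \frac{119}{27} + 29 = \frac{238}{9} + 29 = \frac{499}{9}$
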